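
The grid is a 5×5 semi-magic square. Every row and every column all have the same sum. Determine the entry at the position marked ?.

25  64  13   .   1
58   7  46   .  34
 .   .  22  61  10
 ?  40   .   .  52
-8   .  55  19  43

Column 5 is complete and sums to 140; that is the magic constant.
The remaining cell in row 1 is (1,4) = 140 − 103 = 37.
Row 2 must total 140; the given cells sum to 145, so (2,4) = -5.
Row 5: -8 + 55 + 19 + 43 + ? = 140, so (5,2) = 31.
The remaining cell in column 2 is (3,2) = 140 − 142 = -2.
Using column 3: 13 + 46 + 22 + 55 + ? → (4,3) = 140 − 136 = 4.
Column 4: 37 + (-5) + 61 + 19 + ? = 140, so (4,4) = 28.
Row 3: -2 + 22 + 61 + 10 + ? = 140, so (3,1) = 49.
Row 4 needs 140; the known cells sum to 124, so (4,1) = 16.

16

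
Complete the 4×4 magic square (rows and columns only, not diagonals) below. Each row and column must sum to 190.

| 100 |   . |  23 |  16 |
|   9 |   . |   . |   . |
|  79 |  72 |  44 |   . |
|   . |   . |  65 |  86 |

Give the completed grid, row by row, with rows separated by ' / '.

Row 1 needs 190; the known cells sum to 139, so (1,2) = 51.
The remaining cell in row 3 is (3,4) = 190 − 195 = -5.
Using column 1: 100 + 9 + 79 + ? → (4,1) = 190 − 188 = 2.
The remaining cell in column 3 is (2,3) = 190 − 132 = 58.
Column 4: 16 + (-5) + 86 + ? = 190, so (2,4) = 93.
Row 2 needs 190; the known cells sum to 160, so (2,2) = 30.
From row 4, 190 − (2 + 65 + 86) gives (4,2) = 37.

100 51 23 16 / 9 30 58 93 / 79 72 44 -5 / 2 37 65 86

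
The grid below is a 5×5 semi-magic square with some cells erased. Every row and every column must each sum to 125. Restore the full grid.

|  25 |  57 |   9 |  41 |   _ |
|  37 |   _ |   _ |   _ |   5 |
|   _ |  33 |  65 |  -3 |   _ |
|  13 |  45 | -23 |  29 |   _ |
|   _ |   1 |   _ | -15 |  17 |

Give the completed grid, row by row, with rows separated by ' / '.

25 57 9 41 -7 / 37 -11 21 73 5 / -19 33 65 -3 49 / 13 45 -23 29 61 / 69 1 53 -15 17

Row 1 must total 125; the given cells sum to 132, so (1,5) = -7.
From row 4, 125 − (13 + 45 + (-23) + 29) gives (4,5) = 61.
From column 2, 125 − (57 + 33 + 45 + 1) gives (2,2) = -11.
Column 4 must total 125; the given cells sum to 52, so (2,4) = 73.
The remaining cell in column 5 is (3,5) = 125 − 76 = 49.
Using row 2: 37 + (-11) + 73 + 5 + ? → (2,3) = 125 − 104 = 21.
From row 3, 125 − (33 + 65 + (-3) + 49) gives (3,1) = -19.
From column 1, 125 − (25 + 37 + (-19) + 13) gives (5,1) = 69.
Column 3: 9 + 21 + 65 + (-23) + ? = 125, so (5,3) = 53.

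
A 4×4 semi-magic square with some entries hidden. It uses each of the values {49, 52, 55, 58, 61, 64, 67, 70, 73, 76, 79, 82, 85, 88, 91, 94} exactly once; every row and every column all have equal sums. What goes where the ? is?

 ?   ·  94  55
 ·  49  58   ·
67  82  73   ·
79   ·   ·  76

52

The 16 entries sum to 1144, so each line sums to 1144/4 = 286.
Row 3: 67 + 82 + 73 + ? = 286, so (3,4) = 64.
Using column 3: 94 + 58 + 73 + ? → (4,3) = 286 − 225 = 61.
Column 4 must total 286; the given cells sum to 195, so (2,4) = 91.
Row 2 needs 286; the known cells sum to 198, so (2,1) = 88.
The remaining cell in row 4 is (4,2) = 286 − 216 = 70.
Column 1 must total 286; the given cells sum to 234, so (1,1) = 52.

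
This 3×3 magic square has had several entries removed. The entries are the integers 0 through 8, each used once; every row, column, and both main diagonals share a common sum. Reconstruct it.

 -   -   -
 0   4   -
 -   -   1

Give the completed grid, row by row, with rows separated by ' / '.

The entries are 0 through 8, which sum to 36, so each line sums to 36/3 = 12.
Row 2 needs 12; the known cells sum to 4, so (2,3) = 8.
Column 3 must total 12; the given cells sum to 9, so (1,3) = 3.
Main diagonal: 4 + 1 + ? = 12, so (1,1) = 7.
Anti-diagonal needs 12; the known cells sum to 7, so (3,1) = 5.
From row 1, 12 − (7 + 3) gives (1,2) = 2.
Row 3: 5 + 1 + ? = 12, so (3,2) = 6.

7 2 3 / 0 4 8 / 5 6 1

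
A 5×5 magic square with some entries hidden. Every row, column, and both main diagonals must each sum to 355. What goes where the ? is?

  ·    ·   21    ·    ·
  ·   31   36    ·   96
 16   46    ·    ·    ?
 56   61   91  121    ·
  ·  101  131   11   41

From row 4, 355 − (56 + 61 + 91 + 121) gives (4,5) = 26.
From row 5, 355 − (101 + 131 + 11 + 41) gives (5,1) = 71.
From column 2, 355 − (31 + 46 + 61 + 101) gives (1,2) = 116.
The remaining cell in column 3 is (3,3) = 355 − 279 = 76.
Using main diagonal: 31 + 76 + 121 + 41 + ? → (1,1) = 355 − 269 = 86.
Using column 1: 86 + 16 + 56 + 71 + ? → (2,1) = 355 − 229 = 126.
Row 2: 126 + 31 + 36 + 96 + ? = 355, so (2,4) = 66.
Anti-diagonal needs 355; the known cells sum to 274, so (1,5) = 81.
Row 1 needs 355; the known cells sum to 304, so (1,4) = 51.
Column 4 must total 355; the given cells sum to 249, so (3,4) = 106.
Column 5 needs 355; the known cells sum to 244, so (3,5) = 111.

111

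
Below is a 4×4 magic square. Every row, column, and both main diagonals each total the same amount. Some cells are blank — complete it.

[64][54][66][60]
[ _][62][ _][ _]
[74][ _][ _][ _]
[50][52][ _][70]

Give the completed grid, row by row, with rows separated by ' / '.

64 54 66 60 / 56 62 58 68 / 74 76 48 46 / 50 52 72 70

Row 1 is already complete: 64 + 54 + 66 + 60 = 244, so that is the magic constant.
Using row 4: 50 + 52 + 70 + ? → (4,3) = 244 − 172 = 72.
Using column 1: 64 + 74 + 50 + ? → (2,1) = 244 − 188 = 56.
Using column 2: 54 + 62 + 52 + ? → (3,2) = 244 − 168 = 76.
Main diagonal needs 244; the known cells sum to 196, so (3,3) = 48.
The remaining cell in anti-diagonal is (2,3) = 244 − 186 = 58.
From row 2, 244 − (56 + 62 + 58) gives (2,4) = 68.
The remaining cell in row 3 is (3,4) = 244 − 198 = 46.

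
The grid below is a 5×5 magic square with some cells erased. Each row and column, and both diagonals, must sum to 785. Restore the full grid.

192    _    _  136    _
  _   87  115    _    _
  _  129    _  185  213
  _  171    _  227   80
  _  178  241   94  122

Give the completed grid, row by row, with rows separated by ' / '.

Row 5 needs 785; the known cells sum to 635, so (5,1) = 150.
Column 2 needs 785; the known cells sum to 565, so (1,2) = 220.
The remaining cell in column 4 is (2,4) = 785 − 642 = 143.
From main diagonal, 785 − (192 + 87 + 227 + 122) gives (3,3) = 157.
Anti-diagonal must total 785; the given cells sum to 621, so (1,5) = 164.
Row 1 must total 785; the given cells sum to 712, so (1,3) = 73.
Row 3 needs 785; the known cells sum to 684, so (3,1) = 101.
Using column 3: 73 + 115 + 157 + 241 + ? → (4,3) = 785 − 586 = 199.
Column 5 needs 785; the known cells sum to 579, so (2,5) = 206.
Using row 2: 87 + 115 + 143 + 206 + ? → (2,1) = 785 − 551 = 234.
Using row 4: 171 + 199 + 227 + 80 + ? → (4,1) = 785 − 677 = 108.

192 220 73 136 164 / 234 87 115 143 206 / 101 129 157 185 213 / 108 171 199 227 80 / 150 178 241 94 122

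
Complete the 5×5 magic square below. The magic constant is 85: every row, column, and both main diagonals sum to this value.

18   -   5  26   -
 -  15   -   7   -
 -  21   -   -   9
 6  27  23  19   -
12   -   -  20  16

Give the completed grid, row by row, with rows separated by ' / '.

18 14 5 26 22 / 24 15 11 7 28 / 25 21 17 13 9 / 6 27 23 19 10 / 12 8 29 20 16

Using row 4: 6 + 27 + 23 + 19 + ? → (4,5) = 85 − 75 = 10.
The remaining cell in column 4 is (3,4) = 85 − 72 = 13.
The remaining cell in main diagonal is (3,3) = 85 − 68 = 17.
From anti-diagonal, 85 − (7 + 17 + 27 + 12) gives (1,5) = 22.
Row 1 must total 85; the given cells sum to 71, so (1,2) = 14.
From row 3, 85 − (21 + 17 + 13 + 9) gives (3,1) = 25.
Using column 1: 18 + 25 + 6 + 12 + ? → (2,1) = 85 − 61 = 24.
From column 2, 85 − (14 + 15 + 21 + 27) gives (5,2) = 8.
Column 5: 22 + 9 + 10 + 16 + ? = 85, so (2,5) = 28.
Using row 2: 24 + 15 + 7 + 28 + ? → (2,3) = 85 − 74 = 11.
From row 5, 85 − (12 + 8 + 20 + 16) gives (5,3) = 29.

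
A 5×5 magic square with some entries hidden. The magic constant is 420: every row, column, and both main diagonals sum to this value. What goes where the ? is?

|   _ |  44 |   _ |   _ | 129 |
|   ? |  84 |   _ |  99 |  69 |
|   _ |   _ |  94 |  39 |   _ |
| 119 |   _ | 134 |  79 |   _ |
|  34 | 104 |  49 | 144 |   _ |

Row 5 must total 420; the given cells sum to 331, so (5,5) = 89.
Column 4: 99 + 39 + 79 + 144 + ? = 420, so (1,4) = 59.
Main diagonal: 84 + 94 + 79 + 89 + ? = 420, so (1,1) = 74.
The remaining cell in anti-diagonal is (4,2) = 420 − 356 = 64.
Row 1 needs 420; the known cells sum to 306, so (1,3) = 114.
Using row 4: 119 + 64 + 134 + 79 + ? → (4,5) = 420 − 396 = 24.
Using column 2: 44 + 84 + 64 + 104 + ? → (3,2) = 420 − 296 = 124.
Using column 3: 114 + 94 + 134 + 49 + ? → (2,3) = 420 − 391 = 29.
Using column 5: 129 + 69 + 24 + 89 + ? → (3,5) = 420 − 311 = 109.
Row 2 must total 420; the given cells sum to 281, so (2,1) = 139.

139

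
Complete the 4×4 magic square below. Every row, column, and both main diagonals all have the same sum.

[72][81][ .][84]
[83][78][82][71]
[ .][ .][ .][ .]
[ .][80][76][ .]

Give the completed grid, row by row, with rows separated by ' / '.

72 81 77 84 / 83 78 82 71 / 86 75 79 74 / 73 80 76 85

Row 2 is already complete: 83 + 78 + 82 + 71 = 314, so that is the magic constant.
From row 1, 314 − (72 + 81 + 84) gives (1,3) = 77.
Column 2 must total 314; the given cells sum to 239, so (3,2) = 75.
Using column 3: 77 + 82 + 76 + ? → (3,3) = 314 − 235 = 79.
The remaining cell in main diagonal is (4,4) = 314 − 229 = 85.
Anti-diagonal needs 314; the known cells sum to 241, so (4,1) = 73.
The remaining cell in column 1 is (3,1) = 314 − 228 = 86.
From column 4, 314 − (84 + 71 + 85) gives (3,4) = 74.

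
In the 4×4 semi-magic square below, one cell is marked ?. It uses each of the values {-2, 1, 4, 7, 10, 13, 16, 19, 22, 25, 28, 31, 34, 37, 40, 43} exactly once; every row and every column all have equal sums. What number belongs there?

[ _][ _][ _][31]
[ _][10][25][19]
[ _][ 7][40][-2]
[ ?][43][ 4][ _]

The 16 entries sum to 328, so each line sums to 328/4 = 82.
Using row 2: 10 + 25 + 19 + ? → (2,1) = 82 − 54 = 28.
Row 3: 7 + 40 + (-2) + ? = 82, so (3,1) = 37.
The remaining cell in column 2 is (1,2) = 82 − 60 = 22.
The remaining cell in column 3 is (1,3) = 82 − 69 = 13.
Using column 4: 31 + 19 + (-2) + ? → (4,4) = 82 − 48 = 34.
Using row 1: 22 + 13 + 31 + ? → (1,1) = 82 − 66 = 16.
Row 4 needs 82; the known cells sum to 81, so (4,1) = 1.

1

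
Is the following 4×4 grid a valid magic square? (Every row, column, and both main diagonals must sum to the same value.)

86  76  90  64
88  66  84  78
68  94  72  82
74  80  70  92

Yes

Row 1: 86 + 76 + 90 + 64 = 316.
Row 2: 88 + 66 + 84 + 78 = 316.
Row 3: 68 + 94 + 72 + 82 = 316.
Row 4: 74 + 80 + 70 + 92 = 316.
Column 1: 86 + 88 + 68 + 74 = 316.
Column 2: 76 + 66 + 94 + 80 = 316.
Column 3: 90 + 84 + 72 + 70 = 316.
Column 4: 64 + 78 + 82 + 92 = 316.
Main diagonal: 86 + 66 + 72 + 92 = 316.
Anti-diagonal: 64 + 84 + 94 + 74 = 316.
All lines sum to 316.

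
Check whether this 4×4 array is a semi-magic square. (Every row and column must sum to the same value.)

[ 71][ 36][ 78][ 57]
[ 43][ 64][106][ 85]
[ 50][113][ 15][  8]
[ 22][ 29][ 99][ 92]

Row 1: 71 + 36 + 78 + 57 = 242.
Row 2: 43 + 64 + 106 + 85 = 298.
Row 3: 50 + 113 + 15 + 8 = 186.
Row 4: 22 + 29 + 99 + 92 = 242.
Column 1: 71 + 43 + 50 + 22 = 186.
Column 2: 36 + 64 + 113 + 29 = 242.
Column 3: 78 + 106 + 15 + 99 = 298.
Column 4: 57 + 85 + 8 + 92 = 242.

No — column 4 sums to 242 but column 1 sums to 186.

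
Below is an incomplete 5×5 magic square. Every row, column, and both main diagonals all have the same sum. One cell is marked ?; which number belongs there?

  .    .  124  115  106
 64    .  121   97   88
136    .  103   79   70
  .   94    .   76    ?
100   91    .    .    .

127

Anti-diagonal is complete and sums to 500; that is the magic constant.
From row 2, 500 − (64 + 121 + 97 + 88) gives (2,2) = 130.
Row 3: 136 + 103 + 79 + 70 + ? = 500, so (3,2) = 112.
Column 2 needs 500; the known cells sum to 427, so (1,2) = 73.
The remaining cell in column 4 is (5,4) = 500 − 367 = 133.
Row 1 must total 500; the given cells sum to 418, so (1,1) = 82.
Column 1 needs 500; the known cells sum to 382, so (4,1) = 118.
From main diagonal, 500 − (82 + 130 + 103 + 76) gives (5,5) = 109.
The remaining cell in row 5 is (5,3) = 500 − 433 = 67.
The remaining cell in column 3 is (4,3) = 500 − 415 = 85.
Using column 5: 106 + 88 + 70 + 109 + ? → (4,5) = 500 − 373 = 127.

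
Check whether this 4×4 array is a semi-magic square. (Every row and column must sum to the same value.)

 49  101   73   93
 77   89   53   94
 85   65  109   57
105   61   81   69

No — row 2 sums to 313 but column 1 sums to 316.

Row 1: 49 + 101 + 73 + 93 = 316.
Row 2: 77 + 89 + 53 + 94 = 313.
Row 3: 85 + 65 + 109 + 57 = 316.
Row 4: 105 + 61 + 81 + 69 = 316.
Column 1: 49 + 77 + 85 + 105 = 316.
Column 2: 101 + 89 + 65 + 61 = 316.
Column 3: 73 + 53 + 109 + 81 = 316.
Column 4: 93 + 94 + 57 + 69 = 313.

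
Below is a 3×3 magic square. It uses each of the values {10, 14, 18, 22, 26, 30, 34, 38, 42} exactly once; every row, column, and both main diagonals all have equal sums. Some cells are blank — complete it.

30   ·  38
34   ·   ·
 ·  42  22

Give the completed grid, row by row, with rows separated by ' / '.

30 10 38 / 34 26 18 / 14 42 22

The 9 entries sum to 234, so each line sums to 234/3 = 78.
Using row 1: 30 + 38 + ? → (1,2) = 78 − 68 = 10.
From row 3, 78 − (42 + 22) gives (3,1) = 14.
Column 2: 10 + 42 + ? = 78, so (2,2) = 26.
Column 3 must total 78; the given cells sum to 60, so (2,3) = 18.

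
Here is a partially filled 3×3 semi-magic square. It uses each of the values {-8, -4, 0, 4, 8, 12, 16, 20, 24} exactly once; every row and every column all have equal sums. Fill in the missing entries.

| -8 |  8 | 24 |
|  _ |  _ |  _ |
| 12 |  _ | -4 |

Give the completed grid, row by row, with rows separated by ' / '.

-8 8 24 / 20 0 4 / 12 16 -4

The 9 entries sum to 72, so each line sums to 72/3 = 24.
From row 3, 24 − (12 + (-4)) gives (3,2) = 16.
Column 1 needs 24; the known cells sum to 4, so (2,1) = 20.
Using column 2: 8 + 16 + ? → (2,2) = 24 − 24 = 0.
From column 3, 24 − (24 + (-4)) gives (2,3) = 4.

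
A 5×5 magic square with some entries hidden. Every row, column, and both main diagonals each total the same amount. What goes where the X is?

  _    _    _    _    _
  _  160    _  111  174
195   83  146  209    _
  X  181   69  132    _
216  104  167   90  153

118

Row 5 is complete and sums to 730; that is the magic constant.
The remaining cell in row 3 is (3,5) = 730 − 633 = 97.
Column 2 needs 730; the known cells sum to 528, so (1,2) = 202.
Column 4: 111 + 209 + 132 + 90 + ? = 730, so (1,4) = 188.
Main diagonal needs 730; the known cells sum to 591, so (1,1) = 139.
Anti-diagonal: 111 + 146 + 181 + 216 + ? = 730, so (1,5) = 76.
Using row 1: 139 + 202 + 188 + 76 + ? → (1,3) = 730 − 605 = 125.
The remaining cell in column 3 is (2,3) = 730 − 507 = 223.
The remaining cell in column 5 is (4,5) = 730 − 500 = 230.
The remaining cell in row 2 is (2,1) = 730 − 668 = 62.
Using row 4: 181 + 69 + 132 + 230 + ? → (4,1) = 730 − 612 = 118.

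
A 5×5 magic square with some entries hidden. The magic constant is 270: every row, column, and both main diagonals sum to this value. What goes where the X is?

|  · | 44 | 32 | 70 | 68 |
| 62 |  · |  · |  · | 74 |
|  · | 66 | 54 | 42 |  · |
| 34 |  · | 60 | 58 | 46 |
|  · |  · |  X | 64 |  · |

Row 1: 44 + 32 + 70 + 68 + ? = 270, so (1,1) = 56.
Row 4: 34 + 60 + 58 + 46 + ? = 270, so (4,2) = 72.
From column 4, 270 − (70 + 42 + 58 + 64) gives (2,4) = 36.
Anti-diagonal must total 270; the given cells sum to 230, so (5,1) = 40.
Column 1 must total 270; the given cells sum to 192, so (3,1) = 78.
Row 3: 78 + 66 + 54 + 42 + ? = 270, so (3,5) = 30.
Column 5: 68 + 74 + 30 + 46 + ? = 270, so (5,5) = 52.
Using main diagonal: 56 + 54 + 58 + 52 + ? → (2,2) = 270 − 220 = 50.
Using row 2: 62 + 50 + 36 + 74 + ? → (2,3) = 270 − 222 = 48.
Column 2 must total 270; the given cells sum to 232, so (5,2) = 38.
Using column 3: 32 + 48 + 54 + 60 + ? → (5,3) = 270 − 194 = 76.

76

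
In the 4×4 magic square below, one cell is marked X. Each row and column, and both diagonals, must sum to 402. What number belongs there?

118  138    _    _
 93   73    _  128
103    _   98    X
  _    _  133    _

Row 2 must total 402; the given cells sum to 294, so (2,3) = 108.
Column 1 must total 402; the given cells sum to 314, so (4,1) = 88.
Using column 3: 108 + 98 + 133 + ? → (1,3) = 402 − 339 = 63.
The remaining cell in main diagonal is (4,4) = 402 − 289 = 113.
Row 1 must total 402; the given cells sum to 319, so (1,4) = 83.
From row 4, 402 − (88 + 133 + 113) gives (4,2) = 68.
Column 2: 138 + 73 + 68 + ? = 402, so (3,2) = 123.
From column 4, 402 − (83 + 128 + 113) gives (3,4) = 78.

78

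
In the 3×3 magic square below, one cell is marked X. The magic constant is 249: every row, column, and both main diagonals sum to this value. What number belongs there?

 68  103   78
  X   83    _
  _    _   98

93

From column 2, 249 − (103 + 83) gives (3,2) = 63.
Using column 3: 78 + 98 + ? → (2,3) = 249 − 176 = 73.
Anti-diagonal must total 249; the given cells sum to 161, so (3,1) = 88.
Row 2: 83 + 73 + ? = 249, so (2,1) = 93.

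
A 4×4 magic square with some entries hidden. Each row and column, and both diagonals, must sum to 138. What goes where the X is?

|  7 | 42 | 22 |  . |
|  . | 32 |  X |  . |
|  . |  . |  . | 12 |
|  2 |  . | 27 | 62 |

Row 1 must total 138; the given cells sum to 71, so (1,4) = 67.
From row 4, 138 − (2 + 27 + 62) gives (4,2) = 47.
Column 2 needs 138; the known cells sum to 121, so (3,2) = 17.
From column 4, 138 − (67 + 12 + 62) gives (2,4) = -3.
The remaining cell in main diagonal is (3,3) = 138 − 101 = 37.
Anti-diagonal needs 138; the known cells sum to 86, so (2,3) = 52.

52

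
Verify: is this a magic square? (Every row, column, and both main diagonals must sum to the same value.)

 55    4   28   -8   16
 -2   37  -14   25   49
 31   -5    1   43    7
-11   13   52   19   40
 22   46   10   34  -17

No — row 2 sums to 95 but row 3 sums to 77.

Row 1: 55 + 4 + 28 + (-8) + 16 = 95.
Row 2: -2 + 37 + (-14) + 25 + 49 = 95.
Row 3: 31 + (-5) + 1 + 43 + 7 = 77.
Row 4: -11 + 13 + 52 + 19 + 40 = 113.
Row 5: 22 + 46 + 10 + 34 + (-17) = 95.
Column 1: 55 + (-2) + 31 + (-11) + 22 = 95.
Column 2: 4 + 37 + (-5) + 13 + 46 = 95.
Column 3: 28 + (-14) + 1 + 52 + 10 = 77.
Column 4: -8 + 25 + 43 + 19 + 34 = 113.
Column 5: 16 + 49 + 7 + 40 + (-17) = 95.
Main diagonal: 55 + 37 + 1 + 19 + (-17) = 95.
Anti-diagonal: 16 + 25 + 1 + 13 + 22 = 77.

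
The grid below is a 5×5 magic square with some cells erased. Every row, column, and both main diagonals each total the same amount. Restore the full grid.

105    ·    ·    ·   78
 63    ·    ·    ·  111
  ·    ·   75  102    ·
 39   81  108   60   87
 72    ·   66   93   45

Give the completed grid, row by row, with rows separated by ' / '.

Row 4 is already complete: 39 + 81 + 108 + 60 + 87 = 375, so that is the magic constant.
The remaining cell in row 5 is (5,2) = 375 − 276 = 99.
Column 1: 105 + 63 + 39 + 72 + ? = 375, so (3,1) = 96.
From column 5, 375 − (78 + 111 + 87 + 45) gives (3,5) = 54.
Main diagonal: 105 + 75 + 60 + 45 + ? = 375, so (2,2) = 90.
Anti-diagonal needs 375; the known cells sum to 306, so (2,4) = 69.
The remaining cell in row 2 is (2,3) = 375 − 333 = 42.
Using row 3: 96 + 75 + 102 + 54 + ? → (3,2) = 375 − 327 = 48.
Using column 2: 90 + 48 + 81 + 99 + ? → (1,2) = 375 − 318 = 57.
Column 3 must total 375; the given cells sum to 291, so (1,3) = 84.
Column 4 needs 375; the known cells sum to 324, so (1,4) = 51.

105 57 84 51 78 / 63 90 42 69 111 / 96 48 75 102 54 / 39 81 108 60 87 / 72 99 66 93 45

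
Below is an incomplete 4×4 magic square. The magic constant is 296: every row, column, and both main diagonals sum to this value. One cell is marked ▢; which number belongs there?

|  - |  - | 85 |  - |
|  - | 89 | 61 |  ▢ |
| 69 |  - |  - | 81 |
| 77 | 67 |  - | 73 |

Row 4 must total 296; the given cells sum to 217, so (4,3) = 79.
Using column 3: 85 + 61 + 79 + ? → (3,3) = 296 − 225 = 71.
Main diagonal must total 296; the given cells sum to 233, so (1,1) = 63.
Row 3 must total 296; the given cells sum to 221, so (3,2) = 75.
The remaining cell in column 1 is (2,1) = 296 − 209 = 87.
Column 2 needs 296; the known cells sum to 231, so (1,2) = 65.
From anti-diagonal, 296 − (61 + 75 + 77) gives (1,4) = 83.
Row 2 must total 296; the given cells sum to 237, so (2,4) = 59.

59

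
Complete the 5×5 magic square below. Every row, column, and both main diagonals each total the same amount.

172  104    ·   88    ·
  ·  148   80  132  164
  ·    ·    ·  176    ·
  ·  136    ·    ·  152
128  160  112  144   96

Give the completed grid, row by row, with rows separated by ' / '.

Row 5 is already complete: 128 + 160 + 112 + 144 + 96 = 640, so that is the magic constant.
Row 2: 148 + 80 + 132 + 164 + ? = 640, so (2,1) = 116.
Column 2: 104 + 148 + 136 + 160 + ? = 640, so (3,2) = 92.
Using column 4: 88 + 132 + 176 + 144 + ? → (4,4) = 640 − 540 = 100.
The remaining cell in main diagonal is (3,3) = 640 − 516 = 124.
The remaining cell in anti-diagonal is (1,5) = 640 − 520 = 120.
Using row 1: 172 + 104 + 88 + 120 + ? → (1,3) = 640 − 484 = 156.
From column 3, 640 − (156 + 80 + 124 + 112) gives (4,3) = 168.
Column 5 needs 640; the known cells sum to 532, so (3,5) = 108.
From row 3, 640 − (92 + 124 + 176 + 108) gives (3,1) = 140.
The remaining cell in row 4 is (4,1) = 640 − 556 = 84.

172 104 156 88 120 / 116 148 80 132 164 / 140 92 124 176 108 / 84 136 168 100 152 / 128 160 112 144 96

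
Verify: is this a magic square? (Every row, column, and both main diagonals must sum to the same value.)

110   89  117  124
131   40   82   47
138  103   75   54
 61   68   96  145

Row 1: 110 + 89 + 117 + 124 = 440.
Row 2: 131 + 40 + 82 + 47 = 300.
Row 3: 138 + 103 + 75 + 54 = 370.
Row 4: 61 + 68 + 96 + 145 = 370.
Column 1: 110 + 131 + 138 + 61 = 440.
Column 2: 89 + 40 + 103 + 68 = 300.
Column 3: 117 + 82 + 75 + 96 = 370.
Column 4: 124 + 47 + 54 + 145 = 370.
Main diagonal: 110 + 40 + 75 + 145 = 370.
Anti-diagonal: 124 + 82 + 103 + 61 = 370.

No — row 4 sums to 370 but row 1 sums to 440.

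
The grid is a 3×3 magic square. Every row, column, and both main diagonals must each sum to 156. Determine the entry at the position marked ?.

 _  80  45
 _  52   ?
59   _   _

The remaining cell in row 1 is (1,1) = 156 − 125 = 31.
Column 1 must total 156; the given cells sum to 90, so (2,1) = 66.
The remaining cell in column 2 is (3,2) = 156 − 132 = 24.
The remaining cell in main diagonal is (3,3) = 156 − 83 = 73.
Row 2 must total 156; the given cells sum to 118, so (2,3) = 38.

38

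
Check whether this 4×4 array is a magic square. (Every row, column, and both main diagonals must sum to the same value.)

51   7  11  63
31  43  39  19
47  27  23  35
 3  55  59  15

Row 1: 51 + 7 + 11 + 63 = 132.
Row 2: 31 + 43 + 39 + 19 = 132.
Row 3: 47 + 27 + 23 + 35 = 132.
Row 4: 3 + 55 + 59 + 15 = 132.
Column 1: 51 + 31 + 47 + 3 = 132.
Column 2: 7 + 43 + 27 + 55 = 132.
Column 3: 11 + 39 + 23 + 59 = 132.
Column 4: 63 + 19 + 35 + 15 = 132.
Main diagonal: 51 + 43 + 23 + 15 = 132.
Anti-diagonal: 63 + 39 + 27 + 3 = 132.
All lines sum to 132.

Yes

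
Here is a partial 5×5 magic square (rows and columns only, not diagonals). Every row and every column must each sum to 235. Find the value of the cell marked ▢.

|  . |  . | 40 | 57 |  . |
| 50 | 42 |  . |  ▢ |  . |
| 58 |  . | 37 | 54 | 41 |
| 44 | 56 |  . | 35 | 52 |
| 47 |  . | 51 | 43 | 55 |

Row 3 needs 235; the known cells sum to 190, so (3,2) = 45.
From row 4, 235 − (44 + 56 + 35 + 52) gives (4,3) = 48.
The remaining cell in row 5 is (5,2) = 235 − 196 = 39.
Using column 1: 50 + 58 + 44 + 47 + ? → (1,1) = 235 − 199 = 36.
From column 2, 235 − (42 + 45 + 56 + 39) gives (1,2) = 53.
Using column 3: 40 + 37 + 48 + 51 + ? → (2,3) = 235 − 176 = 59.
From column 4, 235 − (57 + 54 + 35 + 43) gives (2,4) = 46.

46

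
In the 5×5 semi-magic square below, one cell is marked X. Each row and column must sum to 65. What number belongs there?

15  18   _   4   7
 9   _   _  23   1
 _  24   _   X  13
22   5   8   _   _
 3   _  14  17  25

10

Row 1 must total 65; the given cells sum to 44, so (1,3) = 21.
From row 5, 65 − (3 + 14 + 17 + 25) gives (5,2) = 6.
Column 1 needs 65; the known cells sum to 49, so (3,1) = 16.
Using column 2: 18 + 24 + 5 + 6 + ? → (2,2) = 65 − 53 = 12.
The remaining cell in column 5 is (4,5) = 65 − 46 = 19.
Row 2 must total 65; the given cells sum to 45, so (2,3) = 20.
Row 4 needs 65; the known cells sum to 54, so (4,4) = 11.
Using column 3: 21 + 20 + 8 + 14 + ? → (3,3) = 65 − 63 = 2.
Using column 4: 4 + 23 + 11 + 17 + ? → (3,4) = 65 − 55 = 10.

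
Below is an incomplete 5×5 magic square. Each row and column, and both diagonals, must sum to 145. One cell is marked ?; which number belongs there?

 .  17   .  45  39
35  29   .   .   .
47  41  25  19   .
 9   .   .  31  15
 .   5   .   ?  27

Row 3: 47 + 41 + 25 + 19 + ? = 145, so (3,5) = 13.
The remaining cell in column 2 is (4,2) = 145 − 92 = 53.
From column 5, 145 − (39 + 13 + 15 + 27) gives (2,5) = 51.
Main diagonal: 29 + 25 + 31 + 27 + ? = 145, so (1,1) = 33.
From row 1, 145 − (33 + 17 + 45 + 39) gives (1,3) = 11.
The remaining cell in row 4 is (4,3) = 145 − 108 = 37.
Column 1: 33 + 35 + 47 + 9 + ? = 145, so (5,1) = 21.
Anti-diagonal: 39 + 25 + 53 + 21 + ? = 145, so (2,4) = 7.
Row 2: 35 + 29 + 7 + 51 + ? = 145, so (2,3) = 23.
Column 3 must total 145; the given cells sum to 96, so (5,3) = 49.
Using column 4: 45 + 7 + 19 + 31 + ? → (5,4) = 145 − 102 = 43.

43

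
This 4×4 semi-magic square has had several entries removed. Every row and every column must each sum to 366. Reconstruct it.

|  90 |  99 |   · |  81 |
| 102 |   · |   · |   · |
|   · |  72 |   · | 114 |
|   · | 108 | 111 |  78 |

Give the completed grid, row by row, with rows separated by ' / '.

The remaining cell in row 1 is (1,3) = 366 − 270 = 96.
From row 4, 366 − (108 + 111 + 78) gives (4,1) = 69.
Using column 1: 90 + 102 + 69 + ? → (3,1) = 366 − 261 = 105.
Using column 2: 99 + 72 + 108 + ? → (2,2) = 366 − 279 = 87.
Using column 4: 81 + 114 + 78 + ? → (2,4) = 366 − 273 = 93.
From row 2, 366 − (102 + 87 + 93) gives (2,3) = 84.
From row 3, 366 − (105 + 72 + 114) gives (3,3) = 75.

90 99 96 81 / 102 87 84 93 / 105 72 75 114 / 69 108 111 78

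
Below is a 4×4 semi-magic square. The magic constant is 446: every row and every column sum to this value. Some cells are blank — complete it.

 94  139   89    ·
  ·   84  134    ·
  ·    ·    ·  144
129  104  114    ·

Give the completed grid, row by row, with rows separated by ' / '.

94 139 89 124 / 149 84 134 79 / 74 119 109 144 / 129 104 114 99

Using row 1: 94 + 139 + 89 + ? → (1,4) = 446 − 322 = 124.
The remaining cell in row 4 is (4,4) = 446 − 347 = 99.
The remaining cell in column 2 is (3,2) = 446 − 327 = 119.
The remaining cell in column 3 is (3,3) = 446 − 337 = 109.
Column 4 must total 446; the given cells sum to 367, so (2,4) = 79.
The remaining cell in row 2 is (2,1) = 446 − 297 = 149.
Row 3 needs 446; the known cells sum to 372, so (3,1) = 74.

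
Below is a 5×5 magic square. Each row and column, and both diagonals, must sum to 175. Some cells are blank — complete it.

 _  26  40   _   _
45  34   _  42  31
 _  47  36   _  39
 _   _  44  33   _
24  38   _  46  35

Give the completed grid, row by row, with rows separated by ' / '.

Row 2 must total 175; the given cells sum to 152, so (2,3) = 23.
Using row 5: 24 + 38 + 46 + 35 + ? → (5,3) = 175 − 143 = 32.
The remaining cell in column 2 is (4,2) = 175 − 145 = 30.
Main diagonal must total 175; the given cells sum to 138, so (1,1) = 37.
From anti-diagonal, 175 − (42 + 36 + 30 + 24) gives (1,5) = 43.
Row 1 must total 175; the given cells sum to 146, so (1,4) = 29.
The remaining cell in column 4 is (3,4) = 175 − 150 = 25.
Column 5: 43 + 31 + 39 + 35 + ? = 175, so (4,5) = 27.
The remaining cell in row 3 is (3,1) = 175 − 147 = 28.
From row 4, 175 − (30 + 44 + 33 + 27) gives (4,1) = 41.

37 26 40 29 43 / 45 34 23 42 31 / 28 47 36 25 39 / 41 30 44 33 27 / 24 38 32 46 35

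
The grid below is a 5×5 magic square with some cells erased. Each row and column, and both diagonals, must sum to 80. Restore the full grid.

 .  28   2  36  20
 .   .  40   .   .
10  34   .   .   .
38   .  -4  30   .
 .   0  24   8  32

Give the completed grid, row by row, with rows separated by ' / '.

Row 1: 28 + 2 + 36 + 20 + ? = 80, so (1,1) = -6.
From row 5, 80 − (0 + 24 + 8 + 32) gives (5,1) = 16.
The remaining cell in column 1 is (2,1) = 80 − 58 = 22.
Column 3: 2 + 40 + (-4) + 24 + ? = 80, so (3,3) = 18.
Main diagonal needs 80; the known cells sum to 74, so (2,2) = 6.
Using column 2: 28 + 6 + 34 + 0 + ? → (4,2) = 80 − 68 = 12.
From anti-diagonal, 80 − (20 + 18 + 12 + 16) gives (2,4) = 14.
From row 2, 80 − (22 + 6 + 40 + 14) gives (2,5) = -2.
Using row 4: 38 + 12 + (-4) + 30 + ? → (4,5) = 80 − 76 = 4.
The remaining cell in column 4 is (3,4) = 80 − 88 = -8.
The remaining cell in column 5 is (3,5) = 80 − 54 = 26.

-6 28 2 36 20 / 22 6 40 14 -2 / 10 34 18 -8 26 / 38 12 -4 30 4 / 16 0 24 8 32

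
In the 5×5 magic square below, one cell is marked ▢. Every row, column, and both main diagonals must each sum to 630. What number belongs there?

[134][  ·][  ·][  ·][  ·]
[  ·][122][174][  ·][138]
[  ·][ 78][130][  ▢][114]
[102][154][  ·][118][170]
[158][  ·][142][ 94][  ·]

162

Row 4 must total 630; the given cells sum to 544, so (4,3) = 86.
From column 3, 630 − (174 + 130 + 86 + 142) gives (1,3) = 98.
From main diagonal, 630 − (134 + 122 + 130 + 118) gives (5,5) = 126.
Using row 5: 158 + 142 + 94 + 126 + ? → (5,2) = 630 − 520 = 110.
Using column 2: 122 + 78 + 154 + 110 + ? → (1,2) = 630 − 464 = 166.
Column 5 must total 630; the given cells sum to 548, so (1,5) = 82.
Anti-diagonal must total 630; the given cells sum to 524, so (2,4) = 106.
Row 1 must total 630; the given cells sum to 480, so (1,4) = 150.
From row 2, 630 − (122 + 174 + 106 + 138) gives (2,1) = 90.
Column 1: 134 + 90 + 102 + 158 + ? = 630, so (3,1) = 146.
Column 4 needs 630; the known cells sum to 468, so (3,4) = 162.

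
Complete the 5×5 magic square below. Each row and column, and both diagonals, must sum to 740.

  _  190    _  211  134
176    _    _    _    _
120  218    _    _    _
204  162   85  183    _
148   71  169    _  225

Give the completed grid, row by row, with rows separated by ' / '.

From row 4, 740 − (204 + 162 + 85 + 183) gives (4,5) = 106.
Row 5 needs 740; the known cells sum to 613, so (5,4) = 127.
Column 1: 176 + 120 + 204 + 148 + ? = 740, so (1,1) = 92.
Column 2: 190 + 218 + 162 + 71 + ? = 740, so (2,2) = 99.
Main diagonal must total 740; the given cells sum to 599, so (3,3) = 141.
Anti-diagonal needs 740; the known cells sum to 585, so (2,4) = 155.
Using row 1: 92 + 190 + 211 + 134 + ? → (1,3) = 740 − 627 = 113.
From column 3, 740 − (113 + 141 + 85 + 169) gives (2,3) = 232.
Column 4 must total 740; the given cells sum to 676, so (3,4) = 64.
Row 2 must total 740; the given cells sum to 662, so (2,5) = 78.
From row 3, 740 − (120 + 218 + 141 + 64) gives (3,5) = 197.

92 190 113 211 134 / 176 99 232 155 78 / 120 218 141 64 197 / 204 162 85 183 106 / 148 71 169 127 225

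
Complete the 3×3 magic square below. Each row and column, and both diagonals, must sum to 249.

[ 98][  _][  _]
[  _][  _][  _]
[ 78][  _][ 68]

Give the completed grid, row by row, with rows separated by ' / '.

98 63 88 / 73 83 93 / 78 103 68

Row 3 needs 249; the known cells sum to 146, so (3,2) = 103.
Using column 1: 98 + 78 + ? → (2,1) = 249 − 176 = 73.
The remaining cell in main diagonal is (2,2) = 249 − 166 = 83.
From anti-diagonal, 249 − (83 + 78) gives (1,3) = 88.
Row 1: 98 + 88 + ? = 249, so (1,2) = 63.
Row 2 must total 249; the given cells sum to 156, so (2,3) = 93.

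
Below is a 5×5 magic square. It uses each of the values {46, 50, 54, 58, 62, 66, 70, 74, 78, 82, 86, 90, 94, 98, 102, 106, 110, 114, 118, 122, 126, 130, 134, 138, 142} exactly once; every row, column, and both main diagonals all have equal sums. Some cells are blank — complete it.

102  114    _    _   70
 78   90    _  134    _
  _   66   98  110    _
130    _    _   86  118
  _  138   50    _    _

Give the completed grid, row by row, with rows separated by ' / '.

The 25 entries sum to 2350, so each line sums to 2350/5 = 470.
Column 2 needs 470; the known cells sum to 408, so (4,2) = 62.
Main diagonal needs 470; the known cells sum to 376, so (5,5) = 94.
The remaining cell in anti-diagonal is (5,1) = 470 − 364 = 106.
Row 4 must total 470; the given cells sum to 396, so (4,3) = 74.
Row 5 needs 470; the known cells sum to 388, so (5,4) = 82.
From column 1, 470 − (102 + 78 + 130 + 106) gives (3,1) = 54.
The remaining cell in column 4 is (1,4) = 470 − 412 = 58.
Row 1 needs 470; the known cells sum to 344, so (1,3) = 126.
Row 3: 54 + 66 + 98 + 110 + ? = 470, so (3,5) = 142.
From column 3, 470 − (126 + 98 + 74 + 50) gives (2,3) = 122.
From column 5, 470 − (70 + 142 + 118 + 94) gives (2,5) = 46.

102 114 126 58 70 / 78 90 122 134 46 / 54 66 98 110 142 / 130 62 74 86 118 / 106 138 50 82 94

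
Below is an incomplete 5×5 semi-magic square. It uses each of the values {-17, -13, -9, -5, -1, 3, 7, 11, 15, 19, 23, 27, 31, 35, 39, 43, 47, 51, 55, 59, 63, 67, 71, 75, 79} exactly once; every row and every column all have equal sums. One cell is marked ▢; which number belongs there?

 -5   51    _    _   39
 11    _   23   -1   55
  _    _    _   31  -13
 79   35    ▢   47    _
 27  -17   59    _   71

-9

The 25 entries sum to 775, so each line sums to 775/5 = 155.
Using row 2: 11 + 23 + (-1) + 55 + ? → (2,2) = 155 − 88 = 67.
Row 5 needs 155; the known cells sum to 140, so (5,4) = 15.
From column 1, 155 − (-5 + 11 + 79 + 27) gives (3,1) = 43.
The remaining cell in column 2 is (3,2) = 155 − 136 = 19.
From column 4, 155 − (-1 + 31 + 47 + 15) gives (1,4) = 63.
Column 5 must total 155; the given cells sum to 152, so (4,5) = 3.
The remaining cell in row 1 is (1,3) = 155 − 148 = 7.
Row 3 needs 155; the known cells sum to 80, so (3,3) = 75.
From row 4, 155 − (79 + 35 + 47 + 3) gives (4,3) = -9.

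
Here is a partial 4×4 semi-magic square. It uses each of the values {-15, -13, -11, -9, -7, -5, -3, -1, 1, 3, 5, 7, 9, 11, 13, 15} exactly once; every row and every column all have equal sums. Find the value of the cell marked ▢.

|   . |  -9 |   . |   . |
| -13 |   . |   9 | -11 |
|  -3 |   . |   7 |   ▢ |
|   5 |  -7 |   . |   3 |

The 16 entries sum to 0, so each line sums to 0/4 = 0.
From row 2, 0 − (-13 + 9 + (-11)) gives (2,2) = 15.
The remaining cell in row 4 is (4,3) = 0 − 1 = -1.
Column 1: -13 + (-3) + 5 + ? = 0, so (1,1) = 11.
Column 2: -9 + 15 + (-7) + ? = 0, so (3,2) = 1.
Column 3: 9 + 7 + (-1) + ? = 0, so (1,3) = -15.
Row 1 must total 0; the given cells sum to -13, so (1,4) = 13.
Using row 3: -3 + 1 + 7 + ? → (3,4) = 0 − 5 = -5.

-5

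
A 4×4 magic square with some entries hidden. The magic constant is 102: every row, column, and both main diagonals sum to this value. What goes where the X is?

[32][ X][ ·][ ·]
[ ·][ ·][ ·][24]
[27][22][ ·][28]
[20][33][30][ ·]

Row 3 needs 102; the known cells sum to 77, so (3,3) = 25.
Row 4 must total 102; the given cells sum to 83, so (4,4) = 19.
From column 1, 102 − (32 + 27 + 20) gives (2,1) = 23.
Column 4: 24 + 28 + 19 + ? = 102, so (1,4) = 31.
The remaining cell in main diagonal is (2,2) = 102 − 76 = 26.
Anti-diagonal needs 102; the known cells sum to 73, so (2,3) = 29.
Column 2: 26 + 22 + 33 + ? = 102, so (1,2) = 21.

21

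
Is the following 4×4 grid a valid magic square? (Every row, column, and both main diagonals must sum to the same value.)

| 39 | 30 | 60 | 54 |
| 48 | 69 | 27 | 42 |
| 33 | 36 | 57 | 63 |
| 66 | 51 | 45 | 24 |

Row 1: 39 + 30 + 60 + 54 = 183.
Row 2: 48 + 69 + 27 + 42 = 186.
Row 3: 33 + 36 + 57 + 63 = 189.
Row 4: 66 + 51 + 45 + 24 = 186.
Column 1: 39 + 48 + 33 + 66 = 186.
Column 2: 30 + 69 + 36 + 51 = 186.
Column 3: 60 + 27 + 57 + 45 = 189.
Column 4: 54 + 42 + 63 + 24 = 183.
Main diagonal: 39 + 69 + 57 + 24 = 189.
Anti-diagonal: 54 + 27 + 36 + 66 = 183.

No — row 1 sums to 183 but column 1 sums to 186.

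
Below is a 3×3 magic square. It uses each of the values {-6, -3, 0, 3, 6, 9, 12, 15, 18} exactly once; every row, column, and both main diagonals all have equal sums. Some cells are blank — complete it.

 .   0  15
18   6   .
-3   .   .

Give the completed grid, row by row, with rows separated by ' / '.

3 0 15 / 18 6 -6 / -3 12 9

The 9 entries sum to 54, so each line sums to 54/3 = 18.
Row 1 needs 18; the known cells sum to 15, so (1,1) = 3.
Row 2 needs 18; the known cells sum to 24, so (2,3) = -6.
The remaining cell in column 2 is (3,2) = 18 − 6 = 12.
Column 3: 15 + (-6) + ? = 18, so (3,3) = 9.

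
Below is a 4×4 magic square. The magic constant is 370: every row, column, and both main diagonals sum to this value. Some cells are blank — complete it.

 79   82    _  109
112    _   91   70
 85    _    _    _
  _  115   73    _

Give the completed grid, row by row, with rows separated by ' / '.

79 82 100 109 / 112 97 91 70 / 85 76 106 103 / 94 115 73 88

The remaining cell in row 1 is (1,3) = 370 − 270 = 100.
The remaining cell in row 2 is (2,2) = 370 − 273 = 97.
From column 1, 370 − (79 + 112 + 85) gives (4,1) = 94.
Column 2: 82 + 97 + 115 + ? = 370, so (3,2) = 76.
From column 3, 370 − (100 + 91 + 73) gives (3,3) = 106.
Main diagonal: 79 + 97 + 106 + ? = 370, so (4,4) = 88.
Using row 3: 85 + 76 + 106 + ? → (3,4) = 370 − 267 = 103.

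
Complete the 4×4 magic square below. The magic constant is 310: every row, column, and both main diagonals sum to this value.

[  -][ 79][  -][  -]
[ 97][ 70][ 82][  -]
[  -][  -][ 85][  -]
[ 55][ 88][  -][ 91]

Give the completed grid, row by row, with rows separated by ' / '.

Row 2 needs 310; the known cells sum to 249, so (2,4) = 61.
Row 4 needs 310; the known cells sum to 234, so (4,3) = 76.
The remaining cell in column 2 is (3,2) = 310 − 237 = 73.
Column 3 must total 310; the given cells sum to 243, so (1,3) = 67.
Using main diagonal: 70 + 85 + 91 + ? → (1,1) = 310 − 246 = 64.
From anti-diagonal, 310 − (82 + 73 + 55) gives (1,4) = 100.
Column 1 needs 310; the known cells sum to 216, so (3,1) = 94.
Using column 4: 100 + 61 + 91 + ? → (3,4) = 310 − 252 = 58.

64 79 67 100 / 97 70 82 61 / 94 73 85 58 / 55 88 76 91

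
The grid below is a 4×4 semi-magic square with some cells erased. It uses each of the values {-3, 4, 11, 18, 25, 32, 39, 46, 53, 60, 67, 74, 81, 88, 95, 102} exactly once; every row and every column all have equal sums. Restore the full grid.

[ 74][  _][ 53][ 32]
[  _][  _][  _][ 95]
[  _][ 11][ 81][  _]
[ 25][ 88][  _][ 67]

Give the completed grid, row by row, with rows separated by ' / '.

The 16 entries sum to 792, so each line sums to 792/4 = 198.
Using row 1: 74 + 53 + 32 + ? → (1,2) = 198 − 159 = 39.
Row 4 needs 198; the known cells sum to 180, so (4,3) = 18.
Using column 2: 39 + 11 + 88 + ? → (2,2) = 198 − 138 = 60.
Using column 3: 53 + 81 + 18 + ? → (2,3) = 198 − 152 = 46.
From column 4, 198 − (32 + 95 + 67) gives (3,4) = 4.
Row 2 needs 198; the known cells sum to 201, so (2,1) = -3.
The remaining cell in row 3 is (3,1) = 198 − 96 = 102.

74 39 53 32 / -3 60 46 95 / 102 11 81 4 / 25 88 18 67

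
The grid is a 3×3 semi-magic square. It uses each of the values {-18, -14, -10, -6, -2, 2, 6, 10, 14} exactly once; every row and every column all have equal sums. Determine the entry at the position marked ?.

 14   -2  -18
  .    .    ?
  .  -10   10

2

The 9 entries sum to -18, so each line sums to -18/3 = -6.
Row 3 must total -6; the given cells sum to 0, so (3,1) = -6.
Using column 1: 14 + (-6) + ? → (2,1) = -6 − 8 = -14.
The remaining cell in column 2 is (2,2) = -6 − (-12) = 6.
Column 3 must total -6; the given cells sum to -8, so (2,3) = 2.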